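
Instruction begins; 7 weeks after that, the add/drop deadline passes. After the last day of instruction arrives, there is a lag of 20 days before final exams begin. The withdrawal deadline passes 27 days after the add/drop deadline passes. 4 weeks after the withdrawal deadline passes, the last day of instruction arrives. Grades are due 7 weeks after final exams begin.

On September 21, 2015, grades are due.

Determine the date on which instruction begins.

April 1, 2015

Grades are due: Sep 21, 2015.
Final exams begin: Sep 21, 2015 − 7 weeks = Aug 3, 2015.
The last day of instruction arrives: Aug 3, 2015 − 20 days = Jul 14, 2015.
The withdrawal deadline passes: Jul 14, 2015 − 4 weeks = Jun 16, 2015.
The add/drop deadline passes: Jun 16, 2015 − 27 days = May 20, 2015.
Instruction begins: May 20, 2015 − 7 weeks = Apr 1, 2015.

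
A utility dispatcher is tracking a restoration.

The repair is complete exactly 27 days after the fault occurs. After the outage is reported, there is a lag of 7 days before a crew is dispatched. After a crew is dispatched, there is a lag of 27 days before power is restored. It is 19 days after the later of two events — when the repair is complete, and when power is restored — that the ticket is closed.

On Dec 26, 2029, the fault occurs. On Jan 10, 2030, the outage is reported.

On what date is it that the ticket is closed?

Mar 4, 2030

The fault occurs: Dec 26, 2029.
The repair is complete: Dec 26, 2029 + 27 days = Jan 22, 2030.
The outage is reported: Jan 10, 2030.
A crew is dispatched: Jan 10, 2030 + 7 days = Jan 17, 2030.
Power is restored: Jan 17, 2030 + 27 days = Feb 13, 2030.
Both prerequisites met — the repair is complete (Jan 22, 2030), power is restored (Feb 13, 2030); the later is Feb 13, 2030.
The ticket is closed: Feb 13, 2030 + 19 days = Mar 4, 2030.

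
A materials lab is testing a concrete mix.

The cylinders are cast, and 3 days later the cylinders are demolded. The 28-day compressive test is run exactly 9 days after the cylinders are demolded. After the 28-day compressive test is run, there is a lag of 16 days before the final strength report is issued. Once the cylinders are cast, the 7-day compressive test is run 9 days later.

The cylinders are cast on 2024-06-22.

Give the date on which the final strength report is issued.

The cylinders are cast: Jun 22, 2024.
The cylinders are demolded: Jun 22, 2024 + 3 days = Jun 25, 2024.
The 28-day compressive test is run: Jun 25, 2024 + 9 days = Jul 4, 2024.
The final strength report is issued: Jul 4, 2024 + 16 days = Jul 20, 2024.

2024-07-20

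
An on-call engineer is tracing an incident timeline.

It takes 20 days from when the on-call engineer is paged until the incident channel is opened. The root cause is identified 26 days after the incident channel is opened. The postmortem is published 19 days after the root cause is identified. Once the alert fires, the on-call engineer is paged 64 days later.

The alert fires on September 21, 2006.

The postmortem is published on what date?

January 28, 2007

The alert fires: Sep 21, 2006.
The on-call engineer is paged: Sep 21, 2006 + 64 days = Nov 24, 2006.
The incident channel is opened: Nov 24, 2006 + 20 days = Dec 14, 2006.
The root cause is identified: Dec 14, 2006 + 26 days = Jan 9, 2007.
The postmortem is published: Jan 9, 2007 + 19 days = Jan 28, 2007.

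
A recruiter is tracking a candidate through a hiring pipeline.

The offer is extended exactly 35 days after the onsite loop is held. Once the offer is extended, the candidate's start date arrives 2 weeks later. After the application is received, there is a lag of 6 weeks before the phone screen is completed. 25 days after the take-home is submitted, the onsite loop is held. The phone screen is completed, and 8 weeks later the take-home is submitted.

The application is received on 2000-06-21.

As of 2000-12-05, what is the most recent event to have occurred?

The application is received: Jun 21, 2000.
The phone screen is completed: Jun 21, 2000 + 6 weeks = Aug 2, 2000.
The take-home is submitted: Aug 2, 2000 + 8 weeks = Sep 27, 2000.
The onsite loop is held: Sep 27, 2000 + 25 days = Oct 22, 2000.
The offer is extended: Oct 22, 2000 + 35 days = Nov 26, 2000.
The candidate's start date arrives: Nov 26, 2000 + 2 weeks = Dec 10, 2000.
Dec 5, 2000 falls between when the offer is extended (Nov 26, 2000) and when the candidate's start date arrives (Dec 10, 2000).

The offer is extended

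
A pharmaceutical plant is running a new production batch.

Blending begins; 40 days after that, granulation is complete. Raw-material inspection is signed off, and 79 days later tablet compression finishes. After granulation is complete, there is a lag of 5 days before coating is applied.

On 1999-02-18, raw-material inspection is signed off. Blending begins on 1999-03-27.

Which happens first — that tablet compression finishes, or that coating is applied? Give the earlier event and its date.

Raw-material inspection is signed off: Feb 18, 1999.
Tablet compression finishes: Feb 18, 1999 + 79 days = May 8, 1999.
Blending begins: Mar 27, 1999.
Granulation is complete: Mar 27, 1999 + 40 days = May 6, 1999.
Coating is applied: May 6, 1999 + 5 days = May 11, 1999.
Comparing: tablet compression finishes on May 8, 1999 vs coating is applied on May 11, 1999. Earlier: tablet compression finishes.

Tablet compression finishes — 1999-05-08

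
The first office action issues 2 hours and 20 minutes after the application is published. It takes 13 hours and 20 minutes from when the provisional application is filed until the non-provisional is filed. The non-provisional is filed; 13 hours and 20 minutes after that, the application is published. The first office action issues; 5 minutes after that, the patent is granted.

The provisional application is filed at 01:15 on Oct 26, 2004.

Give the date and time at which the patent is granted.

06:20 on Oct 27, 2004

The provisional application is filed: 01:15 Oct 26, 2004.
The non-provisional is filed: 01:15 Oct 26, 2004 + 13h20m = 14:35 Oct 26, 2004.
The application is published: 14:35 Oct 26, 2004 + 13h20m = 03:55 Oct 27, 2004.
The first office action issues: 03:55 Oct 27, 2004 + 2h20m = 06:15 Oct 27, 2004.
The patent is granted: 06:15 Oct 27, 2004 + 5m = 06:20 Oct 27, 2004.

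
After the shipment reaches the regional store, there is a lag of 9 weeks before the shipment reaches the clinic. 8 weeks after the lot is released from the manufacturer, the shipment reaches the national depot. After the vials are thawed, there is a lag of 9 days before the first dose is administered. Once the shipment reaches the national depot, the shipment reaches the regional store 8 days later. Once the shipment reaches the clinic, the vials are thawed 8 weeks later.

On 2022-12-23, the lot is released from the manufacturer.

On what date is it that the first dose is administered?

2023-07-03

The lot is released from the manufacturer: Dec 23, 2022.
The shipment reaches the national depot: Dec 23, 2022 + 8 weeks = Feb 17, 2023.
The shipment reaches the regional store: Feb 17, 2023 + 8 days = Feb 25, 2023.
The shipment reaches the clinic: Feb 25, 2023 + 9 weeks = Apr 29, 2023.
The vials are thawed: Apr 29, 2023 + 8 weeks = Jun 24, 2023.
The first dose is administered: Jun 24, 2023 + 9 days = Jul 3, 2023.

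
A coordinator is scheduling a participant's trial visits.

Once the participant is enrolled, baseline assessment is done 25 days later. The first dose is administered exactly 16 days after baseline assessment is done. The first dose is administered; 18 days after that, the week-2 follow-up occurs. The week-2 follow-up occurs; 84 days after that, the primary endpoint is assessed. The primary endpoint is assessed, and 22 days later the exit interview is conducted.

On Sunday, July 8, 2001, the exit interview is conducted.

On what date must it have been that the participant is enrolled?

Wednesday, January 24, 2001

The exit interview is conducted: Jul 8, 2001.
The primary endpoint is assessed: Jul 8, 2001 − 22 days = Jun 16, 2001.
The week-2 follow-up occurs: Jun 16, 2001 − 84 days = Mar 24, 2001.
The first dose is administered: Mar 24, 2001 − 18 days = Mar 6, 2001.
Baseline assessment is done: Mar 6, 2001 − 16 days = Feb 18, 2001.
The participant is enrolled: Feb 18, 2001 − 25 days = Jan 24, 2001.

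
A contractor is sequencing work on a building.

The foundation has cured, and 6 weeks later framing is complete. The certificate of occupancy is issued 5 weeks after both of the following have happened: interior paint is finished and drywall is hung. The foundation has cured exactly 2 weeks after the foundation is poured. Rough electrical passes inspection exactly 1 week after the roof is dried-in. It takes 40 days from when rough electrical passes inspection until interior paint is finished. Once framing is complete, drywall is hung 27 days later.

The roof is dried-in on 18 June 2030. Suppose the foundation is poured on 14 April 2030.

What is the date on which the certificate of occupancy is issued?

The roof is dried-in: Jun 18, 2030.
Rough electrical passes inspection: Jun 18, 2030 + 1 week = Jun 25, 2030.
Interior paint is finished: Jun 25, 2030 + 40 days = Aug 4, 2030.
The foundation is poured: Apr 14, 2030.
The foundation has cured: Apr 14, 2030 + 2 weeks = Apr 28, 2030.
Framing is complete: Apr 28, 2030 + 6 weeks = Jun 9, 2030.
Drywall is hung: Jun 9, 2030 + 27 days = Jul 6, 2030.
Both prerequisites met — interior paint is finished (Aug 4, 2030), drywall is hung (Jul 6, 2030); the later is Aug 4, 2030.
The certificate of occupancy is issued: Aug 4, 2030 + 5 weeks = Sep 8, 2030.

8 September 2030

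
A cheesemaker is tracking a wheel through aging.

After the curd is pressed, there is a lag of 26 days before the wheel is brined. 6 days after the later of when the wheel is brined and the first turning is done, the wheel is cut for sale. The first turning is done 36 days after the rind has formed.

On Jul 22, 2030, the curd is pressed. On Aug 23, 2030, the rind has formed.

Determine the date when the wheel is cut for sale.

The curd is pressed: Jul 22, 2030.
The wheel is brined: Jul 22, 2030 + 26 days = Aug 17, 2030.
The rind has formed: Aug 23, 2030.
The first turning is done: Aug 23, 2030 + 36 days = Sep 28, 2030.
Both prerequisites met — the wheel is brined (Aug 17, 2030), the first turning is done (Sep 28, 2030); the later is Sep 28, 2030.
The wheel is cut for sale: Sep 28, 2030 + 6 days = Oct 4, 2030.

Oct 4, 2030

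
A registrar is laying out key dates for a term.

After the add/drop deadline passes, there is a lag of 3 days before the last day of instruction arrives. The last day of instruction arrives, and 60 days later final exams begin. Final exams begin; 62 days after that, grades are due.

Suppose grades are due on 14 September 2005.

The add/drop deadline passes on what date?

12 May 2005

Grades are due: Sep 14, 2005.
Final exams begin: Sep 14, 2005 − 62 days = Jul 14, 2005.
The last day of instruction arrives: Jul 14, 2005 − 60 days = May 15, 2005.
The add/drop deadline passes: May 15, 2005 − 3 days = May 12, 2005.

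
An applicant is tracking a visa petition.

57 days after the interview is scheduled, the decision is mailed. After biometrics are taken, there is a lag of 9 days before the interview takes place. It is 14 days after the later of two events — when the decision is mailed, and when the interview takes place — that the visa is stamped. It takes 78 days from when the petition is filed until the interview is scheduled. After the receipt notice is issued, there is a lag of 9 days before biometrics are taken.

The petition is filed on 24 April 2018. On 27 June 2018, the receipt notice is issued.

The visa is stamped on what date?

The petition is filed: Apr 24, 2018.
The interview is scheduled: Apr 24, 2018 + 78 days = Jul 11, 2018.
The decision is mailed: Jul 11, 2018 + 57 days = Sep 6, 2018.
The receipt notice is issued: Jun 27, 2018.
Biometrics are taken: Jun 27, 2018 + 9 days = Jul 6, 2018.
The interview takes place: Jul 6, 2018 + 9 days = Jul 15, 2018.
Both prerequisites met — the decision is mailed (Sep 6, 2018), the interview takes place (Jul 15, 2018); the later is Sep 6, 2018.
The visa is stamped: Sep 6, 2018 + 14 days = Sep 20, 2018.

20 September 2018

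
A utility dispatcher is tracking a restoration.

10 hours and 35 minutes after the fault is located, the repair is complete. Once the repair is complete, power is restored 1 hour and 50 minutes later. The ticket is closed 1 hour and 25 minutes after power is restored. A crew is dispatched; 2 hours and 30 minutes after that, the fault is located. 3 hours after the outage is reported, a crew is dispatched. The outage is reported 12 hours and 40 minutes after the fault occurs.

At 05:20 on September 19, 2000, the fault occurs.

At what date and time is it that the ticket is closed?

The fault occurs: 05:20 Sep 19, 2000.
The outage is reported: 05:20 Sep 19, 2000 + 12h40m = 18:00 Sep 19, 2000.
A crew is dispatched: 18:00 Sep 19, 2000 + 3h = 21:00 Sep 19, 2000.
The fault is located: 21:00 Sep 19, 2000 + 2h30m = 23:30 Sep 19, 2000.
The repair is complete: 23:30 Sep 19, 2000 + 10h35m = 10:05 Sep 20, 2000.
Power is restored: 10:05 Sep 20, 2000 + 1h50m = 11:55 Sep 20, 2000.
The ticket is closed: 11:55 Sep 20, 2000 + 1h25m = 13:20 Sep 20, 2000.

13:20 on September 20, 2000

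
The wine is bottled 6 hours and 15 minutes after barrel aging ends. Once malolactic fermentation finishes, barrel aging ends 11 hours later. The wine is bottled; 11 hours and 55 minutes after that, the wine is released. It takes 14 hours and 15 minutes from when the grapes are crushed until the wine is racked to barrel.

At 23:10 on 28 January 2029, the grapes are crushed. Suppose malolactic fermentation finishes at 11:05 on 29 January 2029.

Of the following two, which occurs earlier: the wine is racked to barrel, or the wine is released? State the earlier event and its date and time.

The grapes are crushed: 23:10 Jan 28, 2029.
The wine is racked to barrel: 23:10 Jan 28, 2029 + 14h15m = 13:25 Jan 29, 2029.
Malolactic fermentation finishes: 11:05 Jan 29, 2029.
Barrel aging ends: 11:05 Jan 29, 2029 + 11h = 22:05 Jan 29, 2029.
The wine is bottled: 22:05 Jan 29, 2029 + 6h15m = 04:20 Jan 30, 2029.
The wine is released: 04:20 Jan 30, 2029 + 11h55m = 16:15 Jan 30, 2029.
Comparing: the wine is racked to barrel at 13:25 Jan 29, 2029 vs the wine is released at 16:15 Jan 30, 2029. Earlier: the wine is racked to barrel.

The wine is racked to barrel — 13:25 on 29 January 2029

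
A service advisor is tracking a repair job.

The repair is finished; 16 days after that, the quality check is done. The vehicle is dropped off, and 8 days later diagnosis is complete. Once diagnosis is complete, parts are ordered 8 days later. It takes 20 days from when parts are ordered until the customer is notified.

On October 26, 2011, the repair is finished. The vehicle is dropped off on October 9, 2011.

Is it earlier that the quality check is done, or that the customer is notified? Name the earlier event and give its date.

The repair is finished: Oct 26, 2011.
The quality check is done: Oct 26, 2011 + 16 days = Nov 11, 2011.
The vehicle is dropped off: Oct 9, 2011.
Diagnosis is complete: Oct 9, 2011 + 8 days = Oct 17, 2011.
Parts are ordered: Oct 17, 2011 + 8 days = Oct 25, 2011.
The customer is notified: Oct 25, 2011 + 20 days = Nov 14, 2011.
Comparing: the quality check is done on Nov 11, 2011 vs the customer is notified on Nov 14, 2011. Earlier: the quality check is done.

The quality check is done — November 11, 2011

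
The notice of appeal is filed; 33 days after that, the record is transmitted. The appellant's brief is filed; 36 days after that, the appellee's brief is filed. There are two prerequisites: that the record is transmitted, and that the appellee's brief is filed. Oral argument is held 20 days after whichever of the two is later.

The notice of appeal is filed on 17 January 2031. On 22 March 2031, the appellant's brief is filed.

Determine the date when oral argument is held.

The notice of appeal is filed: Jan 17, 2031.
The record is transmitted: Jan 17, 2031 + 33 days = Feb 19, 2031.
The appellant's brief is filed: Mar 22, 2031.
The appellee's brief is filed: Mar 22, 2031 + 36 days = Apr 27, 2031.
Both prerequisites met — the record is transmitted (Feb 19, 2031), the appellee's brief is filed (Apr 27, 2031); the later is Apr 27, 2031.
Oral argument is held: Apr 27, 2031 + 20 days = May 17, 2031.

17 May 2031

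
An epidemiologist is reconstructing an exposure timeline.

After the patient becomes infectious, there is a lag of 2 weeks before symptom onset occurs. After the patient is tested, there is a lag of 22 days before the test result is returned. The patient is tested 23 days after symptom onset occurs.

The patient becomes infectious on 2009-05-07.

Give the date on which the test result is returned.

The patient becomes infectious: May 7, 2009.
Symptom onset occurs: May 7, 2009 + 2 weeks = May 21, 2009.
The patient is tested: May 21, 2009 + 23 days = Jun 13, 2009.
The test result is returned: Jun 13, 2009 + 22 days = Jul 5, 2009.

2009-07-05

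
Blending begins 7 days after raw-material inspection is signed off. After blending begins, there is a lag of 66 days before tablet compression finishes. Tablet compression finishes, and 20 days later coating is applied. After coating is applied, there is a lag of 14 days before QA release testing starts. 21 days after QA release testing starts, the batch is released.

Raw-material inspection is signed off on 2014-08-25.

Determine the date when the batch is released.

2014-12-31

Raw-material inspection is signed off: Aug 25, 2014.
Blending begins: Aug 25, 2014 + 7 days = Sep 1, 2014.
Tablet compression finishes: Sep 1, 2014 + 66 days = Nov 6, 2014.
Coating is applied: Nov 6, 2014 + 20 days = Nov 26, 2014.
QA release testing starts: Nov 26, 2014 + 14 days = Dec 10, 2014.
The batch is released: Dec 10, 2014 + 21 days = Dec 31, 2014.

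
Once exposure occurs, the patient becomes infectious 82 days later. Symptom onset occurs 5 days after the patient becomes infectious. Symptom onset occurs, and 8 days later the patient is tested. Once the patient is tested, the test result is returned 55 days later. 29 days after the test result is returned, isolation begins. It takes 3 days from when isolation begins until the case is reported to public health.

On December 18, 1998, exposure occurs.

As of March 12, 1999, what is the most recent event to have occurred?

Exposure occurs: Dec 18, 1998.
The patient becomes infectious: Dec 18, 1998 + 82 days = Mar 10, 1999.
Symptom onset occurs: Mar 10, 1999 + 5 days = Mar 15, 1999.
The patient is tested: Mar 15, 1999 + 8 days = Mar 23, 1999.
The test result is returned: Mar 23, 1999 + 55 days = May 17, 1999.
Isolation begins: May 17, 1999 + 29 days = Jun 15, 1999.
The case is reported to public health: Jun 15, 1999 + 3 days = Jun 18, 1999.
Mar 12, 1999 falls between when the patient becomes infectious (Mar 10, 1999) and when symptom onset occurs (Mar 15, 1999).

The patient becomes infectious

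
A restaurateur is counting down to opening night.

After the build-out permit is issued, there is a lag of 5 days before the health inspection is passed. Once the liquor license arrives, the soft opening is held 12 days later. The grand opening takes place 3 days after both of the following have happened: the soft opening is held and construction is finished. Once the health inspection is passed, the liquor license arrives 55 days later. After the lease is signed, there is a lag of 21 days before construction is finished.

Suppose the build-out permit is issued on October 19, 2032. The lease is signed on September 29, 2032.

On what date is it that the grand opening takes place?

January 2, 2033

The build-out permit is issued: Oct 19, 2032.
The health inspection is passed: Oct 19, 2032 + 5 days = Oct 24, 2032.
The liquor license arrives: Oct 24, 2032 + 55 days = Dec 18, 2032.
The soft opening is held: Dec 18, 2032 + 12 days = Dec 30, 2032.
The lease is signed: Sep 29, 2032.
Construction is finished: Sep 29, 2032 + 21 days = Oct 20, 2032.
Both prerequisites met — the soft opening is held (Dec 30, 2032), construction is finished (Oct 20, 2032); the later is Dec 30, 2032.
The grand opening takes place: Dec 30, 2032 + 3 days = Jan 2, 2033.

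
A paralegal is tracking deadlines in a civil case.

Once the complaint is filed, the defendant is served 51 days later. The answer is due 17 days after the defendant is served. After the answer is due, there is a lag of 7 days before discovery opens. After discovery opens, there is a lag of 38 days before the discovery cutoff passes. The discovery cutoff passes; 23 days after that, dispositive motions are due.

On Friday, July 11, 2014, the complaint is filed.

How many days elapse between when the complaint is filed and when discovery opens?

Causal path: the complaint is filed → the defendant is served → the answer is due → discovery opens.
Total delay along the path: 51 + 17 + 7 = 75 days.

75 days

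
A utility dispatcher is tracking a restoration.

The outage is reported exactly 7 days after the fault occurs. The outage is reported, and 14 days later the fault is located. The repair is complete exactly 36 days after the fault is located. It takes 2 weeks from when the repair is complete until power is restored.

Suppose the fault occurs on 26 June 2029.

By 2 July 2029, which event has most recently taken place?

The fault occurs: Jun 26, 2029.
The outage is reported: Jun 26, 2029 + 7 days = Jul 3, 2029.
The fault is located: Jul 3, 2029 + 14 days = Jul 17, 2029.
The repair is complete: Jul 17, 2029 + 36 days = Aug 22, 2029.
Power is restored: Aug 22, 2029 + 2 weeks = Sep 5, 2029.
Jul 2, 2029 falls between when the fault occurs (Jun 26, 2029) and when the outage is reported (Jul 3, 2029).

The fault occurs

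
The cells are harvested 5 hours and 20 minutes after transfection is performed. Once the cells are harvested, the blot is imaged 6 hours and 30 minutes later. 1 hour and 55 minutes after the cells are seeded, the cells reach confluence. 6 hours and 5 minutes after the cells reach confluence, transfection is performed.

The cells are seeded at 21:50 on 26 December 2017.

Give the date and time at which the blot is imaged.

17:40 on 27 December 2017

The cells are seeded: 21:50 Dec 26, 2017.
The cells reach confluence: 21:50 Dec 26, 2017 + 1h55m = 23:45 Dec 26, 2017.
Transfection is performed: 23:45 Dec 26, 2017 + 6h05m = 05:50 Dec 27, 2017.
The cells are harvested: 05:50 Dec 27, 2017 + 5h20m = 11:10 Dec 27, 2017.
The blot is imaged: 11:10 Dec 27, 2017 + 6h30m = 17:40 Dec 27, 2017.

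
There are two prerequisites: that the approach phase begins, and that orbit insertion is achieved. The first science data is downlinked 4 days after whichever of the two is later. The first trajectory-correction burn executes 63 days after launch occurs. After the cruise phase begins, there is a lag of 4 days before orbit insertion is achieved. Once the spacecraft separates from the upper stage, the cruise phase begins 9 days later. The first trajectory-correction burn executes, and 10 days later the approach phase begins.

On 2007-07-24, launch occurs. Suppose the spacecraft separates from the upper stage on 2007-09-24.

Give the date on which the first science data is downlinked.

Launch occurs: Jul 24, 2007.
The first trajectory-correction burn executes: Jul 24, 2007 + 63 days = Sep 25, 2007.
The approach phase begins: Sep 25, 2007 + 10 days = Oct 5, 2007.
The spacecraft separates from the upper stage: Sep 24, 2007.
The cruise phase begins: Sep 24, 2007 + 9 days = Oct 3, 2007.
Orbit insertion is achieved: Oct 3, 2007 + 4 days = Oct 7, 2007.
Both prerequisites met — the approach phase begins (Oct 5, 2007), orbit insertion is achieved (Oct 7, 2007); the later is Oct 7, 2007.
The first science data is downlinked: Oct 7, 2007 + 4 days = Oct 11, 2007.

2007-10-11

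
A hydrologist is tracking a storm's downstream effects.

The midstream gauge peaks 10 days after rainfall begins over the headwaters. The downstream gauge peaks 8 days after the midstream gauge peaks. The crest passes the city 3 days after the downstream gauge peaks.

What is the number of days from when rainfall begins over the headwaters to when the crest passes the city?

21 days

Causal path: rainfall begins over the headwaters → the midstream gauge peaks → the downstream gauge peaks → the crest passes the city.
Total delay along the path: 10 + 8 + 3 = 21 days.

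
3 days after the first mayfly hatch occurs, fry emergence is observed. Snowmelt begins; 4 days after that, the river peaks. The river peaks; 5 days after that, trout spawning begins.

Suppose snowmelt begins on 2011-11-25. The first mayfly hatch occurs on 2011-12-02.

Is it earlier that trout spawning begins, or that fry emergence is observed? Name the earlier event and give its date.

Snowmelt begins: Nov 25, 2011.
The river peaks: Nov 25, 2011 + 4 days = Nov 29, 2011.
Trout spawning begins: Nov 29, 2011 + 5 days = Dec 4, 2011.
The first mayfly hatch occurs: Dec 2, 2011.
Fry emergence is observed: Dec 2, 2011 + 3 days = Dec 5, 2011.
Comparing: trout spawning begins on Dec 4, 2011 vs fry emergence is observed on Dec 5, 2011. Earlier: trout spawning begins.

Trout spawning begins — 2011-12-04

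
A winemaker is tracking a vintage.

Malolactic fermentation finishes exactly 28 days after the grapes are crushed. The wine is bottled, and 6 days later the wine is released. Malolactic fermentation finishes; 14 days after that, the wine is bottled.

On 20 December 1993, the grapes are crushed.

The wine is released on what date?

The grapes are crushed: Dec 20, 1993.
Malolactic fermentation finishes: Dec 20, 1993 + 28 days = Jan 17, 1994.
The wine is bottled: Jan 17, 1994 + 14 days = Jan 31, 1994.
The wine is released: Jan 31, 1994 + 6 days = Feb 6, 1994.

6 February 1994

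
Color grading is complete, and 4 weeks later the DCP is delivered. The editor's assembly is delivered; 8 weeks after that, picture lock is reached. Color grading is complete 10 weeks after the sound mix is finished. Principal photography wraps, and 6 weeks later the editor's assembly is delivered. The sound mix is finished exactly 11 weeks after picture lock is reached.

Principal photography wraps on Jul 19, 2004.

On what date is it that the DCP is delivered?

Apr 18, 2005

Principal photography wraps: Jul 19, 2004.
The editor's assembly is delivered: Jul 19, 2004 + 6 weeks = Aug 30, 2004.
Picture lock is reached: Aug 30, 2004 + 8 weeks = Oct 25, 2004.
The sound mix is finished: Oct 25, 2004 + 11 weeks = Jan 10, 2005.
Color grading is complete: Jan 10, 2005 + 10 weeks = Mar 21, 2005.
The DCP is delivered: Mar 21, 2005 + 4 weeks = Apr 18, 2005.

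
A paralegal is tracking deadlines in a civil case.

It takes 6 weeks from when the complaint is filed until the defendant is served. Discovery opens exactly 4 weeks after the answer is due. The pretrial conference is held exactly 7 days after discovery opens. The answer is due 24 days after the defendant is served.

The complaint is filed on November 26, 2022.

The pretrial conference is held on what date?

March 7, 2023

The complaint is filed: Nov 26, 2022.
The defendant is served: Nov 26, 2022 + 6 weeks = Jan 7, 2023.
The answer is due: Jan 7, 2023 + 24 days = Jan 31, 2023.
Discovery opens: Jan 31, 2023 + 4 weeks = Feb 28, 2023.
The pretrial conference is held: Feb 28, 2023 + 7 days = Mar 7, 2023.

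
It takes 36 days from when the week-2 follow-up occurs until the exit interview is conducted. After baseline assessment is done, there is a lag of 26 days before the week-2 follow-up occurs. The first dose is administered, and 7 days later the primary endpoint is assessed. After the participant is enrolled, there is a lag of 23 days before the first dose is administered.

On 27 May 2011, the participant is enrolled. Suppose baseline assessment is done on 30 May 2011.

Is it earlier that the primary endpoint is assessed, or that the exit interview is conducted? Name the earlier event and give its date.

The primary endpoint is assessed — 26 June 2011

The participant is enrolled: May 27, 2011.
The first dose is administered: May 27, 2011 + 23 days = Jun 19, 2011.
The primary endpoint is assessed: Jun 19, 2011 + 7 days = Jun 26, 2011.
Baseline assessment is done: May 30, 2011.
The week-2 follow-up occurs: May 30, 2011 + 26 days = Jun 25, 2011.
The exit interview is conducted: Jun 25, 2011 + 36 days = Jul 31, 2011.
Comparing: the primary endpoint is assessed on Jun 26, 2011 vs the exit interview is conducted on Jul 31, 2011. Earlier: the primary endpoint is assessed.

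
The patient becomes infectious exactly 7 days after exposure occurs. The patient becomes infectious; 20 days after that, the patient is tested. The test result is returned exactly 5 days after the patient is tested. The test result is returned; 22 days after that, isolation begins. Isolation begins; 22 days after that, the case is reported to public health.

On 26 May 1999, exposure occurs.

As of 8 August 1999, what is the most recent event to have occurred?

Exposure occurs: May 26, 1999.
The patient becomes infectious: May 26, 1999 + 7 days = Jun 2, 1999.
The patient is tested: Jun 2, 1999 + 20 days = Jun 22, 1999.
The test result is returned: Jun 22, 1999 + 5 days = Jun 27, 1999.
Isolation begins: Jun 27, 1999 + 22 days = Jul 19, 1999.
The case is reported to public health: Jul 19, 1999 + 22 days = Aug 10, 1999.
Aug 8, 1999 falls between when isolation begins (Jul 19, 1999) and when the case is reported to public health (Aug 10, 1999).

Isolation begins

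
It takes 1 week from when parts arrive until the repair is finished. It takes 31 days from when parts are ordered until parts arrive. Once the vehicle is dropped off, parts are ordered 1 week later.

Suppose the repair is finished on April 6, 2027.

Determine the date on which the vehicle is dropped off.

February 20, 2027

The repair is finished: Apr 6, 2027.
Parts arrive: Apr 6, 2027 − 1 week = Mar 30, 2027.
Parts are ordered: Mar 30, 2027 − 31 days = Feb 27, 2027.
The vehicle is dropped off: Feb 27, 2027 − 1 week = Feb 20, 2027.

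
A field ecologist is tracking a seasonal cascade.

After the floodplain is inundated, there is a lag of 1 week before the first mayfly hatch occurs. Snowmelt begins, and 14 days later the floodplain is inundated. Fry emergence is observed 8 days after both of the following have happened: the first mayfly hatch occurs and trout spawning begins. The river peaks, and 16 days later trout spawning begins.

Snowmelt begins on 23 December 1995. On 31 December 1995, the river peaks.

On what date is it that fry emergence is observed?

24 January 1996

Snowmelt begins: Dec 23, 1995.
The floodplain is inundated: Dec 23, 1995 + 14 days = Jan 6, 1996.
The first mayfly hatch occurs: Jan 6, 1996 + 1 week = Jan 13, 1996.
The river peaks: Dec 31, 1995.
Trout spawning begins: Dec 31, 1995 + 16 days = Jan 16, 1996.
Both prerequisites met — the first mayfly hatch occurs (Jan 13, 1996), trout spawning begins (Jan 16, 1996); the later is Jan 16, 1996.
Fry emergence is observed: Jan 16, 1996 + 8 days = Jan 24, 1996.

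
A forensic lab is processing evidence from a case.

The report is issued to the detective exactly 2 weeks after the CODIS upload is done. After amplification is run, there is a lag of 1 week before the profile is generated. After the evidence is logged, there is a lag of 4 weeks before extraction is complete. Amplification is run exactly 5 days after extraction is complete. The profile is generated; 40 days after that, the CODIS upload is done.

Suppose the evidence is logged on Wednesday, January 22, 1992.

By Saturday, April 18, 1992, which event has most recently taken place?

The evidence is logged: Jan 22, 1992.
Extraction is complete: Jan 22, 1992 + 4 weeks = Feb 19, 1992.
Amplification is run: Feb 19, 1992 + 5 days = Feb 24, 1992.
The profile is generated: Feb 24, 1992 + 1 week = Mar 2, 1992.
The CODIS upload is done: Mar 2, 1992 + 40 days = Apr 11, 1992.
The report is issued to the detective: Apr 11, 1992 + 2 weeks = Apr 25, 1992.
Apr 18, 1992 falls between when the CODIS upload is done (Apr 11, 1992) and when the report is issued to the detective (Apr 25, 1992).

The CODIS upload is done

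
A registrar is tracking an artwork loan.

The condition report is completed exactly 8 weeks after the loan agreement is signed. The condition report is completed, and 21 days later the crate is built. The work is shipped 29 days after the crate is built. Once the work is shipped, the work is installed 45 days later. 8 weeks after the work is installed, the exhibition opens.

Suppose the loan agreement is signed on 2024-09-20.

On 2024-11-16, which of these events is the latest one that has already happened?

The loan agreement is signed: Sep 20, 2024.
The condition report is completed: Sep 20, 2024 + 8 weeks = Nov 15, 2024.
The crate is built: Nov 15, 2024 + 21 days = Dec 6, 2024.
The work is shipped: Dec 6, 2024 + 29 days = Jan 4, 2025.
The work is installed: Jan 4, 2025 + 45 days = Feb 18, 2025.
The exhibition opens: Feb 18, 2025 + 8 weeks = Apr 15, 2025.
Nov 16, 2024 falls between when the condition report is completed (Nov 15, 2024) and when the crate is built (Dec 6, 2024).

The condition report is completed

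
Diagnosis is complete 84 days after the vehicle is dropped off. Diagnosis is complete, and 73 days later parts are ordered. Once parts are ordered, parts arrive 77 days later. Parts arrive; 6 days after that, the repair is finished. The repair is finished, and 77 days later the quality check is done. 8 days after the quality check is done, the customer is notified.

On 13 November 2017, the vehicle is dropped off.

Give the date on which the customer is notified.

The vehicle is dropped off: Nov 13, 2017.
Diagnosis is complete: Nov 13, 2017 + 84 days = Feb 5, 2018.
Parts are ordered: Feb 5, 2018 + 73 days = Apr 19, 2018.
Parts arrive: Apr 19, 2018 + 77 days = Jul 5, 2018.
The repair is finished: Jul 5, 2018 + 6 days = Jul 11, 2018.
The quality check is done: Jul 11, 2018 + 77 days = Sep 26, 2018.
The customer is notified: Sep 26, 2018 + 8 days = Oct 4, 2018.

4 October 2018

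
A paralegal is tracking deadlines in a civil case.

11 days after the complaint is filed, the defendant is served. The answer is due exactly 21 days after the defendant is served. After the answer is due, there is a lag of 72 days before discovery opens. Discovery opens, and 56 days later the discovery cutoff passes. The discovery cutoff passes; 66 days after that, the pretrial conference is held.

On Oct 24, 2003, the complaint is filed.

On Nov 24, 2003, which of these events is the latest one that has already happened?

The complaint is filed: Oct 24, 2003.
The defendant is served: Oct 24, 2003 + 11 days = Nov 4, 2003.
The answer is due: Nov 4, 2003 + 21 days = Nov 25, 2003.
Discovery opens: Nov 25, 2003 + 72 days = Feb 5, 2004.
The discovery cutoff passes: Feb 5, 2004 + 56 days = Apr 1, 2004.
The pretrial conference is held: Apr 1, 2004 + 66 days = Jun 6, 2004.
Nov 24, 2003 falls between when the defendant is served (Nov 4, 2003) and when the answer is due (Nov 25, 2003).

The defendant is served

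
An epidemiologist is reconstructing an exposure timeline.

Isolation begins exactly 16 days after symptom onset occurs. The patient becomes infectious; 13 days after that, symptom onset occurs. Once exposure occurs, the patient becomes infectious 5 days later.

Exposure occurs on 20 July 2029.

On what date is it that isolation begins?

23 August 2029

Exposure occurs: Jul 20, 2029.
The patient becomes infectious: Jul 20, 2029 + 5 days = Jul 25, 2029.
Symptom onset occurs: Jul 25, 2029 + 13 days = Aug 7, 2029.
Isolation begins: Aug 7, 2029 + 16 days = Aug 23, 2029.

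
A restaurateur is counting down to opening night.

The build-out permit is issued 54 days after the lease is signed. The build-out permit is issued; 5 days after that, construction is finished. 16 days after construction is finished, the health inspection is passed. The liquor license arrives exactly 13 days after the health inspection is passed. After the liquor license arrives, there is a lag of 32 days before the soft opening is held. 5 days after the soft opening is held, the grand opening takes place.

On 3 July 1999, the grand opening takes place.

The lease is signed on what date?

28 February 1999

The grand opening takes place: Jul 3, 1999.
The soft opening is held: Jul 3, 1999 − 5 days = Jun 28, 1999.
The liquor license arrives: Jun 28, 1999 − 32 days = May 27, 1999.
The health inspection is passed: May 27, 1999 − 13 days = May 14, 1999.
Construction is finished: May 14, 1999 − 16 days = Apr 28, 1999.
The build-out permit is issued: Apr 28, 1999 − 5 days = Apr 23, 1999.
The lease is signed: Apr 23, 1999 − 54 days = Feb 28, 1999.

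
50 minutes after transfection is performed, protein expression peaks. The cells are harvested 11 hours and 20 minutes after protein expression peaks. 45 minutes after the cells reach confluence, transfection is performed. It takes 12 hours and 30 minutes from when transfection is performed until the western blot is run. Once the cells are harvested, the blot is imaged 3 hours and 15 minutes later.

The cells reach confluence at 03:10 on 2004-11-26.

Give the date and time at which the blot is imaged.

19:20 on 2004-11-26

The cells reach confluence: 03:10 Nov 26, 2004.
Transfection is performed: 03:10 Nov 26, 2004 + 45m = 03:55 Nov 26, 2004.
Protein expression peaks: 03:55 Nov 26, 2004 + 50m = 04:45 Nov 26, 2004.
The cells are harvested: 04:45 Nov 26, 2004 + 11h20m = 16:05 Nov 26, 2004.
The blot is imaged: 16:05 Nov 26, 2004 + 3h15m = 19:20 Nov 26, 2004.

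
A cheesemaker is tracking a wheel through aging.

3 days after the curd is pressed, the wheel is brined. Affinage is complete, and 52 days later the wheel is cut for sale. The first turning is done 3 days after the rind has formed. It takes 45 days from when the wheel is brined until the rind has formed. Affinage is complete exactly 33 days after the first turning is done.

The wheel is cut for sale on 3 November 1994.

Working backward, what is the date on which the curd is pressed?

The wheel is cut for sale: Nov 3, 1994.
Affinage is complete: Nov 3, 1994 − 52 days = Sep 12, 1994.
The first turning is done: Sep 12, 1994 − 33 days = Aug 10, 1994.
The rind has formed: Aug 10, 1994 − 3 days = Aug 7, 1994.
The wheel is brined: Aug 7, 1994 − 45 days = Jun 23, 1994.
The curd is pressed: Jun 23, 1994 − 3 days = Jun 20, 1994.

20 June 1994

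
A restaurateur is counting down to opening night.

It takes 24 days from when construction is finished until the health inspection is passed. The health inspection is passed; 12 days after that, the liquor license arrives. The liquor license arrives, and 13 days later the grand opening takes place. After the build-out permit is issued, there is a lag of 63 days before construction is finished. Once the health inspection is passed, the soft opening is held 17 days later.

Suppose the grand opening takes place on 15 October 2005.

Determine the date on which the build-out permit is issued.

The grand opening takes place: Oct 15, 2005.
The liquor license arrives: Oct 15, 2005 − 13 days = Oct 2, 2005.
The health inspection is passed: Oct 2, 2005 − 12 days = Sep 20, 2005.
Construction is finished: Sep 20, 2005 − 24 days = Aug 27, 2005.
The build-out permit is issued: Aug 27, 2005 − 63 days = Jun 25, 2005.

25 June 2005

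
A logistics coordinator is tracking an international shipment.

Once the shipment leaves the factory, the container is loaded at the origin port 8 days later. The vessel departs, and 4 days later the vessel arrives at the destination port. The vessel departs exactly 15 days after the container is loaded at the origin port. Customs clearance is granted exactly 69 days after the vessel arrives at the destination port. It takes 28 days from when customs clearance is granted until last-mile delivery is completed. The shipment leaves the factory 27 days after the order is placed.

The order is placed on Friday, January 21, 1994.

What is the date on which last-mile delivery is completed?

Tuesday, June 21, 1994

The order is placed: Jan 21, 1994.
The shipment leaves the factory: Jan 21, 1994 + 27 days = Feb 17, 1994.
The container is loaded at the origin port: Feb 17, 1994 + 8 days = Feb 25, 1994.
The vessel departs: Feb 25, 1994 + 15 days = Mar 12, 1994.
The vessel arrives at the destination port: Mar 12, 1994 + 4 days = Mar 16, 1994.
Customs clearance is granted: Mar 16, 1994 + 69 days = May 24, 1994.
Last-mile delivery is completed: May 24, 1994 + 28 days = Jun 21, 1994.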